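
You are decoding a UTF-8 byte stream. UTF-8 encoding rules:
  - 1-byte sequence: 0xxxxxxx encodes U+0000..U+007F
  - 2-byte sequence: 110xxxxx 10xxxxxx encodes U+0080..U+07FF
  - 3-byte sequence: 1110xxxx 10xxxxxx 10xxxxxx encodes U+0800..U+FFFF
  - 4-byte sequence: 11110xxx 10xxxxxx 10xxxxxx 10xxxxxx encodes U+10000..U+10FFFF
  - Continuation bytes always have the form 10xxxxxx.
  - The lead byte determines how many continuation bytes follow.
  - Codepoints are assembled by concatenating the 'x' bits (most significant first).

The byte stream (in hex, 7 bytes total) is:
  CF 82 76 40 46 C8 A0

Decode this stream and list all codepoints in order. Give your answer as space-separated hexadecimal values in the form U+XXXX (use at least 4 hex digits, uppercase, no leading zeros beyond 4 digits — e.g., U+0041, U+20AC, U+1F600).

Answer: U+03C2 U+0076 U+0040 U+0046 U+0220

Derivation:
Byte[0]=CF: 2-byte lead, need 1 cont bytes. acc=0xF
Byte[1]=82: continuation. acc=(acc<<6)|0x02=0x3C2
Completed: cp=U+03C2 (starts at byte 0)
Byte[2]=76: 1-byte ASCII. cp=U+0076
Byte[3]=40: 1-byte ASCII. cp=U+0040
Byte[4]=46: 1-byte ASCII. cp=U+0046
Byte[5]=C8: 2-byte lead, need 1 cont bytes. acc=0x8
Byte[6]=A0: continuation. acc=(acc<<6)|0x20=0x220
Completed: cp=U+0220 (starts at byte 5)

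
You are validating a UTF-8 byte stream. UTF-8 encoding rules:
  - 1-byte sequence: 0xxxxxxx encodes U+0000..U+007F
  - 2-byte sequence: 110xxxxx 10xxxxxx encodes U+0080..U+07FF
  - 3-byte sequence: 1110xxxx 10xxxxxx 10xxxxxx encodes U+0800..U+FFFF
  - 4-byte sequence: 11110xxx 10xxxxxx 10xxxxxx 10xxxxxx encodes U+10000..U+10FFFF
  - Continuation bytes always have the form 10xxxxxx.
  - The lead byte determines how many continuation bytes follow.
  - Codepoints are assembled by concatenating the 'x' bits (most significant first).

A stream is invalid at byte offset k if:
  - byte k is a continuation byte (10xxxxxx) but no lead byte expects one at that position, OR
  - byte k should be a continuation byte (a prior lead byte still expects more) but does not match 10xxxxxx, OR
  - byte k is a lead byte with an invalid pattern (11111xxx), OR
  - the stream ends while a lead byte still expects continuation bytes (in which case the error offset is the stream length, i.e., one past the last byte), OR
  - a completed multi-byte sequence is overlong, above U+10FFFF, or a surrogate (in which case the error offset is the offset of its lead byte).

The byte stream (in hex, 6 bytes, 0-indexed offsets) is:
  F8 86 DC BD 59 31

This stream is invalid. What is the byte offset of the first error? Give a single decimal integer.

Answer: 0

Derivation:
Byte[0]=F8: INVALID lead byte (not 0xxx/110x/1110/11110)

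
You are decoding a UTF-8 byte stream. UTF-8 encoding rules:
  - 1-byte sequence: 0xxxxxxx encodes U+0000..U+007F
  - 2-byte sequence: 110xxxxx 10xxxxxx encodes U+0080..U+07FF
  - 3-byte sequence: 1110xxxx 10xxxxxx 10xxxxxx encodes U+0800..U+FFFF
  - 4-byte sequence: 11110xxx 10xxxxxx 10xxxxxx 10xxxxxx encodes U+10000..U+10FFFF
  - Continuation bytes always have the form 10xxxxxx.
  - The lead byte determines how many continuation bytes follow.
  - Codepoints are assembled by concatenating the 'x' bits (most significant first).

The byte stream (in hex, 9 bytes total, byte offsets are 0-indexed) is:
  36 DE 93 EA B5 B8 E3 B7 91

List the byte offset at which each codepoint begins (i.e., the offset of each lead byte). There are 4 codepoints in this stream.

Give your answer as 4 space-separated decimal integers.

Byte[0]=36: 1-byte ASCII. cp=U+0036
Byte[1]=DE: 2-byte lead, need 1 cont bytes. acc=0x1E
Byte[2]=93: continuation. acc=(acc<<6)|0x13=0x793
Completed: cp=U+0793 (starts at byte 1)
Byte[3]=EA: 3-byte lead, need 2 cont bytes. acc=0xA
Byte[4]=B5: continuation. acc=(acc<<6)|0x35=0x2B5
Byte[5]=B8: continuation. acc=(acc<<6)|0x38=0xAD78
Completed: cp=U+AD78 (starts at byte 3)
Byte[6]=E3: 3-byte lead, need 2 cont bytes. acc=0x3
Byte[7]=B7: continuation. acc=(acc<<6)|0x37=0xF7
Byte[8]=91: continuation. acc=(acc<<6)|0x11=0x3DD1
Completed: cp=U+3DD1 (starts at byte 6)

Answer: 0 1 3 6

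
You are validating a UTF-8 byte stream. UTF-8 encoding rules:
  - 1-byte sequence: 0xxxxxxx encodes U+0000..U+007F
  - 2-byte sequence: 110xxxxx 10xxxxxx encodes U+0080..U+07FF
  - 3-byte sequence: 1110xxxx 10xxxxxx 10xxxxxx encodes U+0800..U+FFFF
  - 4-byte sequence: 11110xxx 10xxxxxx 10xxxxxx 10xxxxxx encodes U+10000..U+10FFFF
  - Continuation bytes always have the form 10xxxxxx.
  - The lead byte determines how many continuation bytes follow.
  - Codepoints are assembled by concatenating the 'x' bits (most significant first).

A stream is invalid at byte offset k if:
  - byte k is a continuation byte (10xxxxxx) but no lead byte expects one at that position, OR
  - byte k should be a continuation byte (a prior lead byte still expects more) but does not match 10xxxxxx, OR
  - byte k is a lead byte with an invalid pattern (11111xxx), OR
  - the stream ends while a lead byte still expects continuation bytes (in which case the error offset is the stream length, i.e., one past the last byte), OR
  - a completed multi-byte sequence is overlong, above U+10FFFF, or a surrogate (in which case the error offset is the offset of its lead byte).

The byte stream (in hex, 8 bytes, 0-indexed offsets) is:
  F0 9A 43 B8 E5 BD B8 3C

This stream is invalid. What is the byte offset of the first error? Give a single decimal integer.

Answer: 2

Derivation:
Byte[0]=F0: 4-byte lead, need 3 cont bytes. acc=0x0
Byte[1]=9A: continuation. acc=(acc<<6)|0x1A=0x1A
Byte[2]=43: expected 10xxxxxx continuation. INVALID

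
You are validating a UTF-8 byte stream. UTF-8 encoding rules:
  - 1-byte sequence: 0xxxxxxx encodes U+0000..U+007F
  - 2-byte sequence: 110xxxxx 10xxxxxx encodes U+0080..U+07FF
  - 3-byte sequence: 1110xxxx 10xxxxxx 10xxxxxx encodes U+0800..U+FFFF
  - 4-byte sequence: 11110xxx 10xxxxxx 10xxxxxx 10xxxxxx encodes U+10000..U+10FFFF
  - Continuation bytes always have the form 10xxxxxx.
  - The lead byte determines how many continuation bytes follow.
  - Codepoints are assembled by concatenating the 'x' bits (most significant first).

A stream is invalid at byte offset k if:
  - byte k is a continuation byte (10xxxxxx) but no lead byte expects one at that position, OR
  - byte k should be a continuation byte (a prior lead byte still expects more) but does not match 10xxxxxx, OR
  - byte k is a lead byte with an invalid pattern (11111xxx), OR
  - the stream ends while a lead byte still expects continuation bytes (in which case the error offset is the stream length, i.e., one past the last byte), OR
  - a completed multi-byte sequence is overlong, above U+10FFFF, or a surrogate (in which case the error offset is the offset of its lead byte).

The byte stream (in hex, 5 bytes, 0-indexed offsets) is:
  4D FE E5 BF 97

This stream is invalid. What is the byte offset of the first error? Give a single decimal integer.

Byte[0]=4D: 1-byte ASCII. cp=U+004D
Byte[1]=FE: INVALID lead byte (not 0xxx/110x/1110/11110)

Answer: 1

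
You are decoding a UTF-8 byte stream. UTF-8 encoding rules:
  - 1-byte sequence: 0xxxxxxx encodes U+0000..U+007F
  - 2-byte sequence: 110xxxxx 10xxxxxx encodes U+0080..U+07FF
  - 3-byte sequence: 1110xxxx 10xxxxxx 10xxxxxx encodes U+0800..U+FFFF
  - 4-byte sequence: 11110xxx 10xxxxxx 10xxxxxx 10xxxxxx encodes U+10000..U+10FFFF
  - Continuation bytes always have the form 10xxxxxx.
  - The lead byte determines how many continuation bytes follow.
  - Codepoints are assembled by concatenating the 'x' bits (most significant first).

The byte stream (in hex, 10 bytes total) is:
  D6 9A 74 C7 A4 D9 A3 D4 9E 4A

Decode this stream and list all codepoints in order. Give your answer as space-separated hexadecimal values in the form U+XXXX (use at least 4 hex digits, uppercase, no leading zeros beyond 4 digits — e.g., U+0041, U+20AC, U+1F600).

Byte[0]=D6: 2-byte lead, need 1 cont bytes. acc=0x16
Byte[1]=9A: continuation. acc=(acc<<6)|0x1A=0x59A
Completed: cp=U+059A (starts at byte 0)
Byte[2]=74: 1-byte ASCII. cp=U+0074
Byte[3]=C7: 2-byte lead, need 1 cont bytes. acc=0x7
Byte[4]=A4: continuation. acc=(acc<<6)|0x24=0x1E4
Completed: cp=U+01E4 (starts at byte 3)
Byte[5]=D9: 2-byte lead, need 1 cont bytes. acc=0x19
Byte[6]=A3: continuation. acc=(acc<<6)|0x23=0x663
Completed: cp=U+0663 (starts at byte 5)
Byte[7]=D4: 2-byte lead, need 1 cont bytes. acc=0x14
Byte[8]=9E: continuation. acc=(acc<<6)|0x1E=0x51E
Completed: cp=U+051E (starts at byte 7)
Byte[9]=4A: 1-byte ASCII. cp=U+004A

Answer: U+059A U+0074 U+01E4 U+0663 U+051E U+004A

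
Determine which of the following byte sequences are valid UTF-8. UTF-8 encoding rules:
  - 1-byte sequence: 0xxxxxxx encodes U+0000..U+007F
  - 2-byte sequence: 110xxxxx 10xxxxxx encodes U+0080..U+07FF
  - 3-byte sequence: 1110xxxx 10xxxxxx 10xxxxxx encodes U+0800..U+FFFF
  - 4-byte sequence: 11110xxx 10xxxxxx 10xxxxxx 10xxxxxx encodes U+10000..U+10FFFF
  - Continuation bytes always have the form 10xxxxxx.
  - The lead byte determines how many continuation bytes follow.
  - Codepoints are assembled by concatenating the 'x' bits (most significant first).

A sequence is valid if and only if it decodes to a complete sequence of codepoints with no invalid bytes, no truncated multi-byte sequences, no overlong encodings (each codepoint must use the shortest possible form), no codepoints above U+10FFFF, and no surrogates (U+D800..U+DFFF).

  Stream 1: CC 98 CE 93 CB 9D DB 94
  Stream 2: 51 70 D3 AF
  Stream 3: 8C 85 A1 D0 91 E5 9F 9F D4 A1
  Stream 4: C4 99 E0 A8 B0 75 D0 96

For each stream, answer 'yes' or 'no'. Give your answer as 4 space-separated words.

Stream 1: decodes cleanly. VALID
Stream 2: decodes cleanly. VALID
Stream 3: error at byte offset 0. INVALID
Stream 4: decodes cleanly. VALID

Answer: yes yes no yes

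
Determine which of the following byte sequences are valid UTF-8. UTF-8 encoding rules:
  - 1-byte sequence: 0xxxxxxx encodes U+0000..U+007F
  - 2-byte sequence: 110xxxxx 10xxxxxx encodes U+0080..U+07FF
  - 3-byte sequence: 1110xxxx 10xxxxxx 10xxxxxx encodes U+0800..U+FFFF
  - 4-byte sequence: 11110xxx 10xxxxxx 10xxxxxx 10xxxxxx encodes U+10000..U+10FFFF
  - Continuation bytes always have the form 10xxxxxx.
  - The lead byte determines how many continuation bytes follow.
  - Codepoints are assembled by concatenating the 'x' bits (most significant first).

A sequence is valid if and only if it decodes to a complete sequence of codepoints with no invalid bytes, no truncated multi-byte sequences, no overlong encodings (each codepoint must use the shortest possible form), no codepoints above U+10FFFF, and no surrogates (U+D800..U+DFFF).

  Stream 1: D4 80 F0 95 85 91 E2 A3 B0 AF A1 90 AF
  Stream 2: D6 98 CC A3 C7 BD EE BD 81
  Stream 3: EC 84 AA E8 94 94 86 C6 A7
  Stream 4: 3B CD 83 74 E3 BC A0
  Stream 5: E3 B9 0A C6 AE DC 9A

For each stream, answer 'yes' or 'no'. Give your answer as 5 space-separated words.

Stream 1: error at byte offset 9. INVALID
Stream 2: decodes cleanly. VALID
Stream 3: error at byte offset 6. INVALID
Stream 4: decodes cleanly. VALID
Stream 5: error at byte offset 2. INVALID

Answer: no yes no yes no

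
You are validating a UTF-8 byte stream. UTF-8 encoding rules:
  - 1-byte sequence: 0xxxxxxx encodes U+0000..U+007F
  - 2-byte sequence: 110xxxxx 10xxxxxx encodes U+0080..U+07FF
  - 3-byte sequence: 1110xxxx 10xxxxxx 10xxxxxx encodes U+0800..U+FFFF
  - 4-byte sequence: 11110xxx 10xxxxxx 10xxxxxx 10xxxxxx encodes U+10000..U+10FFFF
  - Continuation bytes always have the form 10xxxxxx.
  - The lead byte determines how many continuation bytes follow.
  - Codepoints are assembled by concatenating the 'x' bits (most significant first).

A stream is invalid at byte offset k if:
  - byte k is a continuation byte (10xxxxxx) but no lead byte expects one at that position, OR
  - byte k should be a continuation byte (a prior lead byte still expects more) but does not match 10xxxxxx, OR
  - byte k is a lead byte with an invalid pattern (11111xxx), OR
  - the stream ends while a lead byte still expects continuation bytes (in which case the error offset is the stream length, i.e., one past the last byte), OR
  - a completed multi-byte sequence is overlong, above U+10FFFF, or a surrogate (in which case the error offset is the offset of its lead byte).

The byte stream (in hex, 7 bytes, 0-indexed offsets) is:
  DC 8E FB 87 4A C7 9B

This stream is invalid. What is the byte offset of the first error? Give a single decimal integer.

Answer: 2

Derivation:
Byte[0]=DC: 2-byte lead, need 1 cont bytes. acc=0x1C
Byte[1]=8E: continuation. acc=(acc<<6)|0x0E=0x70E
Completed: cp=U+070E (starts at byte 0)
Byte[2]=FB: INVALID lead byte (not 0xxx/110x/1110/11110)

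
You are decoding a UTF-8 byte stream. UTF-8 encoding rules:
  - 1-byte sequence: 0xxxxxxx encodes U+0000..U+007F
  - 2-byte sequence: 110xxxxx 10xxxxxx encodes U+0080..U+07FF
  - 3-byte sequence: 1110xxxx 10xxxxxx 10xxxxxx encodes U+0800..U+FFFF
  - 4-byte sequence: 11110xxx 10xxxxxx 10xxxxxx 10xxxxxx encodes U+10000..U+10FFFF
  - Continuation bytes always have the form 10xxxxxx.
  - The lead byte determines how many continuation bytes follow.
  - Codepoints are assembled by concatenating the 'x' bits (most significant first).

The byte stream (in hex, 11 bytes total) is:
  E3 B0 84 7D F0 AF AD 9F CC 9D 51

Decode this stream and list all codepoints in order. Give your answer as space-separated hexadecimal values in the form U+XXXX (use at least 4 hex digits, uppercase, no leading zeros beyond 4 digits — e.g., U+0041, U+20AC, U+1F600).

Answer: U+3C04 U+007D U+2FB5F U+031D U+0051

Derivation:
Byte[0]=E3: 3-byte lead, need 2 cont bytes. acc=0x3
Byte[1]=B0: continuation. acc=(acc<<6)|0x30=0xF0
Byte[2]=84: continuation. acc=(acc<<6)|0x04=0x3C04
Completed: cp=U+3C04 (starts at byte 0)
Byte[3]=7D: 1-byte ASCII. cp=U+007D
Byte[4]=F0: 4-byte lead, need 3 cont bytes. acc=0x0
Byte[5]=AF: continuation. acc=(acc<<6)|0x2F=0x2F
Byte[6]=AD: continuation. acc=(acc<<6)|0x2D=0xBED
Byte[7]=9F: continuation. acc=(acc<<6)|0x1F=0x2FB5F
Completed: cp=U+2FB5F (starts at byte 4)
Byte[8]=CC: 2-byte lead, need 1 cont bytes. acc=0xC
Byte[9]=9D: continuation. acc=(acc<<6)|0x1D=0x31D
Completed: cp=U+031D (starts at byte 8)
Byte[10]=51: 1-byte ASCII. cp=U+0051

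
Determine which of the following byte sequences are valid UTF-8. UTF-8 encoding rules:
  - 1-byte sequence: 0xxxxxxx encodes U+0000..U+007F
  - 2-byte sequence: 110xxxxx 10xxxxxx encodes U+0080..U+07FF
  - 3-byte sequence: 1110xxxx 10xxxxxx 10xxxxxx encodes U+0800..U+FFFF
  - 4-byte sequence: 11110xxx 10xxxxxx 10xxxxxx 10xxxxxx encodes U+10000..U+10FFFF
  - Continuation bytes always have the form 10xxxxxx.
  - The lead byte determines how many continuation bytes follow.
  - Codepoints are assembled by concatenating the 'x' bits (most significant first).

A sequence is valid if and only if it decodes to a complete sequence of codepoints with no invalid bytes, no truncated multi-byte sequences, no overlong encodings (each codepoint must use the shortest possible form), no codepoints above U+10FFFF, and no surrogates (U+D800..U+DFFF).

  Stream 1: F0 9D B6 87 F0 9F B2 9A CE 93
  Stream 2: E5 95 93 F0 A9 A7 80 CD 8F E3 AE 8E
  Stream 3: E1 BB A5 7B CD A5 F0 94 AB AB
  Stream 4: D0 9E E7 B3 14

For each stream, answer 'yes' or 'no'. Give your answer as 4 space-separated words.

Stream 1: decodes cleanly. VALID
Stream 2: decodes cleanly. VALID
Stream 3: decodes cleanly. VALID
Stream 4: error at byte offset 4. INVALID

Answer: yes yes yes no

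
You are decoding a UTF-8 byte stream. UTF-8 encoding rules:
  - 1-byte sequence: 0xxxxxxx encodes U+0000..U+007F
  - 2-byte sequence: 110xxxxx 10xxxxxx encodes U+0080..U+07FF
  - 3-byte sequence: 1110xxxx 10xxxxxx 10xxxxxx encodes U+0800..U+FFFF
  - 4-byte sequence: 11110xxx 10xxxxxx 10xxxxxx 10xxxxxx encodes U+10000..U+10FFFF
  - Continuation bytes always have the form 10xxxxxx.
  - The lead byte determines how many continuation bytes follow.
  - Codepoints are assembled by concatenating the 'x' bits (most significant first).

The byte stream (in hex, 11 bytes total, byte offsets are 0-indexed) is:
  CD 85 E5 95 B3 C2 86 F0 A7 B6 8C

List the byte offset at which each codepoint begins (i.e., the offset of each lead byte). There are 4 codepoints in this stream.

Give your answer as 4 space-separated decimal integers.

Answer: 0 2 5 7

Derivation:
Byte[0]=CD: 2-byte lead, need 1 cont bytes. acc=0xD
Byte[1]=85: continuation. acc=(acc<<6)|0x05=0x345
Completed: cp=U+0345 (starts at byte 0)
Byte[2]=E5: 3-byte lead, need 2 cont bytes. acc=0x5
Byte[3]=95: continuation. acc=(acc<<6)|0x15=0x155
Byte[4]=B3: continuation. acc=(acc<<6)|0x33=0x5573
Completed: cp=U+5573 (starts at byte 2)
Byte[5]=C2: 2-byte lead, need 1 cont bytes. acc=0x2
Byte[6]=86: continuation. acc=(acc<<6)|0x06=0x86
Completed: cp=U+0086 (starts at byte 5)
Byte[7]=F0: 4-byte lead, need 3 cont bytes. acc=0x0
Byte[8]=A7: continuation. acc=(acc<<6)|0x27=0x27
Byte[9]=B6: continuation. acc=(acc<<6)|0x36=0x9F6
Byte[10]=8C: continuation. acc=(acc<<6)|0x0C=0x27D8C
Completed: cp=U+27D8C (starts at byte 7)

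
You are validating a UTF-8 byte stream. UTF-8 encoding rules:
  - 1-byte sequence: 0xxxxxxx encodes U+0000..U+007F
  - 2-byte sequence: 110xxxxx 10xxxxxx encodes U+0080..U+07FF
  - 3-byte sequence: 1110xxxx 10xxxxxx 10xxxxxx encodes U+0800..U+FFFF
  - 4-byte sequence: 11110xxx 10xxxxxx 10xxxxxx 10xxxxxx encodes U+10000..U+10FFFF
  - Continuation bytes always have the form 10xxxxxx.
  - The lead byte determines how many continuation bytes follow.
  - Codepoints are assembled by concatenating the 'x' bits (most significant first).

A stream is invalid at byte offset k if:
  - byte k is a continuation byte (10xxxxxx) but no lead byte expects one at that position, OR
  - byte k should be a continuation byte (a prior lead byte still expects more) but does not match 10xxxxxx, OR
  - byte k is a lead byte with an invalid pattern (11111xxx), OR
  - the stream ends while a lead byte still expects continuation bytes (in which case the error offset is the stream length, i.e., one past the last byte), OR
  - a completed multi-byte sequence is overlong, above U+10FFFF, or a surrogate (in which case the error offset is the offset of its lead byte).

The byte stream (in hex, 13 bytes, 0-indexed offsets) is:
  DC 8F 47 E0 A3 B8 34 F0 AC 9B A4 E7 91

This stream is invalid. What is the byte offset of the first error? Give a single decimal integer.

Answer: 13

Derivation:
Byte[0]=DC: 2-byte lead, need 1 cont bytes. acc=0x1C
Byte[1]=8F: continuation. acc=(acc<<6)|0x0F=0x70F
Completed: cp=U+070F (starts at byte 0)
Byte[2]=47: 1-byte ASCII. cp=U+0047
Byte[3]=E0: 3-byte lead, need 2 cont bytes. acc=0x0
Byte[4]=A3: continuation. acc=(acc<<6)|0x23=0x23
Byte[5]=B8: continuation. acc=(acc<<6)|0x38=0x8F8
Completed: cp=U+08F8 (starts at byte 3)
Byte[6]=34: 1-byte ASCII. cp=U+0034
Byte[7]=F0: 4-byte lead, need 3 cont bytes. acc=0x0
Byte[8]=AC: continuation. acc=(acc<<6)|0x2C=0x2C
Byte[9]=9B: continuation. acc=(acc<<6)|0x1B=0xB1B
Byte[10]=A4: continuation. acc=(acc<<6)|0x24=0x2C6E4
Completed: cp=U+2C6E4 (starts at byte 7)
Byte[11]=E7: 3-byte lead, need 2 cont bytes. acc=0x7
Byte[12]=91: continuation. acc=(acc<<6)|0x11=0x1D1
Byte[13]: stream ended, expected continuation. INVALID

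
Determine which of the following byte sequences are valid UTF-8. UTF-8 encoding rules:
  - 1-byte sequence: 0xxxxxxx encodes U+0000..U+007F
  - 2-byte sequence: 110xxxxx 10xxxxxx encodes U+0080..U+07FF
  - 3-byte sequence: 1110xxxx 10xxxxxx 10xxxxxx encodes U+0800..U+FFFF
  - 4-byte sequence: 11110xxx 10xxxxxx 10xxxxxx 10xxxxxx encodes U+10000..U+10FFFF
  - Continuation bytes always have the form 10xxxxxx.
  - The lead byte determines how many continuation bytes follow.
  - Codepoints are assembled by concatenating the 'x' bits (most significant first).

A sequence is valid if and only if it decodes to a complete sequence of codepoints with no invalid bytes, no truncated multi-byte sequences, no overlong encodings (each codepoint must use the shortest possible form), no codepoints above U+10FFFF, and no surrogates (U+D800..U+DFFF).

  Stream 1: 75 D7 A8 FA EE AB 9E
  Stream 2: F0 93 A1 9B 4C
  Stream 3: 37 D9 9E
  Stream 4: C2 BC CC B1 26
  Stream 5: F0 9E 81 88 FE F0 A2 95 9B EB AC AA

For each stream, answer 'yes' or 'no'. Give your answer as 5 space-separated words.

Stream 1: error at byte offset 3. INVALID
Stream 2: decodes cleanly. VALID
Stream 3: decodes cleanly. VALID
Stream 4: decodes cleanly. VALID
Stream 5: error at byte offset 4. INVALID

Answer: no yes yes yes no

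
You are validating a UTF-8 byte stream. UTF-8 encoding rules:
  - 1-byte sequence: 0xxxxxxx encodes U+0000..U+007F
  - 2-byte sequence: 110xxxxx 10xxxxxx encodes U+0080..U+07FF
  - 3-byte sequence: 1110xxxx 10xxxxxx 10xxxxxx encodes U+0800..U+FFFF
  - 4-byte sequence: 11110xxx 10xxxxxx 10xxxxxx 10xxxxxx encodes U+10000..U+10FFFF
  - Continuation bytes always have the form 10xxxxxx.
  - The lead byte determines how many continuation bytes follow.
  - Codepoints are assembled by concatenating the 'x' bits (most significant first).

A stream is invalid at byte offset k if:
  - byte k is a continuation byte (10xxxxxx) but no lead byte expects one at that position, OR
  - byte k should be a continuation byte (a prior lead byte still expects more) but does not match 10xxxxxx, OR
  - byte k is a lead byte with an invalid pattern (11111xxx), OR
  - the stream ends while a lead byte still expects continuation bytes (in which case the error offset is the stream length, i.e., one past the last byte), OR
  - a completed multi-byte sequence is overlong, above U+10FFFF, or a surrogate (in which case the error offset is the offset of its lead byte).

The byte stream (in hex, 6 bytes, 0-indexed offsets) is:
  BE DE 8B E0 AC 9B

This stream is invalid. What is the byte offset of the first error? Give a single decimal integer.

Answer: 0

Derivation:
Byte[0]=BE: INVALID lead byte (not 0xxx/110x/1110/11110)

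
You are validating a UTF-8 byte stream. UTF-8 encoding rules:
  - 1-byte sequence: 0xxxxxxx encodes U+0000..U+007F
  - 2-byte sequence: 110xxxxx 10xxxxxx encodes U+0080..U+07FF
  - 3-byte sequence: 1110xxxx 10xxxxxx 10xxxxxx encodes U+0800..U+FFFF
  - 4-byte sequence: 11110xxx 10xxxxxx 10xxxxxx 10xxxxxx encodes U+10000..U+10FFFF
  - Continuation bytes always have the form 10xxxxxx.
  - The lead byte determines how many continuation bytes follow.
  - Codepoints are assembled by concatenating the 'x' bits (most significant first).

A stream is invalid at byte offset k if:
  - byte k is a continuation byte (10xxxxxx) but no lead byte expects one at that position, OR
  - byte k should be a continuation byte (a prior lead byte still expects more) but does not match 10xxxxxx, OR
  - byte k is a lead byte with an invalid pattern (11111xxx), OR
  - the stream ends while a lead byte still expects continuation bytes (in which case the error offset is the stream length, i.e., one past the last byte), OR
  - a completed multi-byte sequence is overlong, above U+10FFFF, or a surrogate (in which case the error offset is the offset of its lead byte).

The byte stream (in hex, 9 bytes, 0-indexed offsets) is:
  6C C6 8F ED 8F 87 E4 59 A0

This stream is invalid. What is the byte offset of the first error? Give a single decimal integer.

Byte[0]=6C: 1-byte ASCII. cp=U+006C
Byte[1]=C6: 2-byte lead, need 1 cont bytes. acc=0x6
Byte[2]=8F: continuation. acc=(acc<<6)|0x0F=0x18F
Completed: cp=U+018F (starts at byte 1)
Byte[3]=ED: 3-byte lead, need 2 cont bytes. acc=0xD
Byte[4]=8F: continuation. acc=(acc<<6)|0x0F=0x34F
Byte[5]=87: continuation. acc=(acc<<6)|0x07=0xD3C7
Completed: cp=U+D3C7 (starts at byte 3)
Byte[6]=E4: 3-byte lead, need 2 cont bytes. acc=0x4
Byte[7]=59: expected 10xxxxxx continuation. INVALID

Answer: 7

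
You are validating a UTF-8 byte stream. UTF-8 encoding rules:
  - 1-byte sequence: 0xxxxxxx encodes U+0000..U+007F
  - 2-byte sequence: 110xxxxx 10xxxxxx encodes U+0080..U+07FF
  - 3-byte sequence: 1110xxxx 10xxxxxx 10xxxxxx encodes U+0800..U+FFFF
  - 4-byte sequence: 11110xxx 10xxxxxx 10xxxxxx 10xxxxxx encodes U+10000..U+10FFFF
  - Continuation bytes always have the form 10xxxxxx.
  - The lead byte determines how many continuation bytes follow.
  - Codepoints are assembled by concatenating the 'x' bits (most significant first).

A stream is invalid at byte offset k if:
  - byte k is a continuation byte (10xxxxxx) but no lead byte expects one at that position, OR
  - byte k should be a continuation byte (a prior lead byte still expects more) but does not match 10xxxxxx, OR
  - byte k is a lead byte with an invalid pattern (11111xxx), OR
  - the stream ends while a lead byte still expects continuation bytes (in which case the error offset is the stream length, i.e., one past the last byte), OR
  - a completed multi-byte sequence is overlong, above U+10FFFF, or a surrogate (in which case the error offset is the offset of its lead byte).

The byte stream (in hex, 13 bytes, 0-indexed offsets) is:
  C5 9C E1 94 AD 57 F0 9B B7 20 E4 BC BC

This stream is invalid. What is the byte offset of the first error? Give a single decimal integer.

Byte[0]=C5: 2-byte lead, need 1 cont bytes. acc=0x5
Byte[1]=9C: continuation. acc=(acc<<6)|0x1C=0x15C
Completed: cp=U+015C (starts at byte 0)
Byte[2]=E1: 3-byte lead, need 2 cont bytes. acc=0x1
Byte[3]=94: continuation. acc=(acc<<6)|0x14=0x54
Byte[4]=AD: continuation. acc=(acc<<6)|0x2D=0x152D
Completed: cp=U+152D (starts at byte 2)
Byte[5]=57: 1-byte ASCII. cp=U+0057
Byte[6]=F0: 4-byte lead, need 3 cont bytes. acc=0x0
Byte[7]=9B: continuation. acc=(acc<<6)|0x1B=0x1B
Byte[8]=B7: continuation. acc=(acc<<6)|0x37=0x6F7
Byte[9]=20: expected 10xxxxxx continuation. INVALID

Answer: 9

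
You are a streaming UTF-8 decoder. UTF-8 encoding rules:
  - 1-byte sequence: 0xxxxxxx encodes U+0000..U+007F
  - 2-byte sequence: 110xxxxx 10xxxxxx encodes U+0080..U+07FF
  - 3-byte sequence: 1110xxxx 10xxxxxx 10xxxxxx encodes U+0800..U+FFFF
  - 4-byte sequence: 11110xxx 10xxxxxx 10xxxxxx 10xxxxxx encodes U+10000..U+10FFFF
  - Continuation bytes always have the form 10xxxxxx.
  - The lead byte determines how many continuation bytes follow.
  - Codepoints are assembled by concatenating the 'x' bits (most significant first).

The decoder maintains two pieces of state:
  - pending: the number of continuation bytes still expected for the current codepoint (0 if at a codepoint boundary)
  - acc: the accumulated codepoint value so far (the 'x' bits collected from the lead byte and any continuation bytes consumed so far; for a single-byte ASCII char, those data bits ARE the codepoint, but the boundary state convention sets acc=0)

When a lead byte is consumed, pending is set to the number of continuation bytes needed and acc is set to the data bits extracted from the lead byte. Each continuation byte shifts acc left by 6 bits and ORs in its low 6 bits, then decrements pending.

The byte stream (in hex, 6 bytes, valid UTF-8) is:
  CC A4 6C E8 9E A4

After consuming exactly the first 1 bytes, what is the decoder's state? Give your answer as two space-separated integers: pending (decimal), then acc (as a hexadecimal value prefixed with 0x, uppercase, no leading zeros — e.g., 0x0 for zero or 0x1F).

Byte[0]=CC: 2-byte lead. pending=1, acc=0xC

Answer: 1 0xC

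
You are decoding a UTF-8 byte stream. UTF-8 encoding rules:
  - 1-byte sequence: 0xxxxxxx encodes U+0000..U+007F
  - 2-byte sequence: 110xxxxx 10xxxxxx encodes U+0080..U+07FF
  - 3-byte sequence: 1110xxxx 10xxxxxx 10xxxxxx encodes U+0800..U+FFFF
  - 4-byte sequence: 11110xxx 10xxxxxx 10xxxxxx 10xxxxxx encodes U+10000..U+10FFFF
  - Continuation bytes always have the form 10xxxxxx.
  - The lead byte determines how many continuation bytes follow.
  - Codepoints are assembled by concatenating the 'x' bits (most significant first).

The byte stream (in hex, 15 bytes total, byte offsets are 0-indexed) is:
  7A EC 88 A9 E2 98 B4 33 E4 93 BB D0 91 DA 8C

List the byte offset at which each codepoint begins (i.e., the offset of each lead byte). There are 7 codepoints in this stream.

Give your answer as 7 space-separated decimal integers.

Byte[0]=7A: 1-byte ASCII. cp=U+007A
Byte[1]=EC: 3-byte lead, need 2 cont bytes. acc=0xC
Byte[2]=88: continuation. acc=(acc<<6)|0x08=0x308
Byte[3]=A9: continuation. acc=(acc<<6)|0x29=0xC229
Completed: cp=U+C229 (starts at byte 1)
Byte[4]=E2: 3-byte lead, need 2 cont bytes. acc=0x2
Byte[5]=98: continuation. acc=(acc<<6)|0x18=0x98
Byte[6]=B4: continuation. acc=(acc<<6)|0x34=0x2634
Completed: cp=U+2634 (starts at byte 4)
Byte[7]=33: 1-byte ASCII. cp=U+0033
Byte[8]=E4: 3-byte lead, need 2 cont bytes. acc=0x4
Byte[9]=93: continuation. acc=(acc<<6)|0x13=0x113
Byte[10]=BB: continuation. acc=(acc<<6)|0x3B=0x44FB
Completed: cp=U+44FB (starts at byte 8)
Byte[11]=D0: 2-byte lead, need 1 cont bytes. acc=0x10
Byte[12]=91: continuation. acc=(acc<<6)|0x11=0x411
Completed: cp=U+0411 (starts at byte 11)
Byte[13]=DA: 2-byte lead, need 1 cont bytes. acc=0x1A
Byte[14]=8C: continuation. acc=(acc<<6)|0x0C=0x68C
Completed: cp=U+068C (starts at byte 13)

Answer: 0 1 4 7 8 11 13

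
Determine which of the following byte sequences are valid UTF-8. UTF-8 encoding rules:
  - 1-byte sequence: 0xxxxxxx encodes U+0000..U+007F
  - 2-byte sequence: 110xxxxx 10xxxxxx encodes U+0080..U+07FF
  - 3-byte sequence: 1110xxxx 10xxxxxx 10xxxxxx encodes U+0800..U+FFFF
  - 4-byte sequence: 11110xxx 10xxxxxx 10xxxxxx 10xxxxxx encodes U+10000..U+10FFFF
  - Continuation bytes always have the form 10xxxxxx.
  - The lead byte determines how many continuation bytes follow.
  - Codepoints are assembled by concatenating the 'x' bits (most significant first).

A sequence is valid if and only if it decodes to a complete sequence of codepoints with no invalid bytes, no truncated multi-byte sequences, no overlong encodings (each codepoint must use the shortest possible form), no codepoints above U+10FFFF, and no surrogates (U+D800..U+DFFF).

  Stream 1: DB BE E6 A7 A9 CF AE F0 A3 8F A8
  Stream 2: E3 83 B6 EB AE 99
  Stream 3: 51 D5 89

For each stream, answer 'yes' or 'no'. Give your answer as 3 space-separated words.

Stream 1: decodes cleanly. VALID
Stream 2: decodes cleanly. VALID
Stream 3: decodes cleanly. VALID

Answer: yes yes yes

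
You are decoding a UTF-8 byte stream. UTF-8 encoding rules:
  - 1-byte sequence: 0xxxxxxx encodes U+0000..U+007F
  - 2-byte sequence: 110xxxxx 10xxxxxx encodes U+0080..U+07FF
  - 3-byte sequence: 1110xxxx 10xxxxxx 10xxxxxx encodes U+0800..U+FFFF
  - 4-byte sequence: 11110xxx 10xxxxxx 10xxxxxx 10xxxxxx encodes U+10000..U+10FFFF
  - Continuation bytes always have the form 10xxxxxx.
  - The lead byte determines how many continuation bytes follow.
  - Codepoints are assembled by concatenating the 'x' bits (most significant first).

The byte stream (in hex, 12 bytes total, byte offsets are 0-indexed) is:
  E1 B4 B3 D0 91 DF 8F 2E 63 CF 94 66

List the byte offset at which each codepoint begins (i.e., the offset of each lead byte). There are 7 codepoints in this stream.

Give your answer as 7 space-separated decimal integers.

Byte[0]=E1: 3-byte lead, need 2 cont bytes. acc=0x1
Byte[1]=B4: continuation. acc=(acc<<6)|0x34=0x74
Byte[2]=B3: continuation. acc=(acc<<6)|0x33=0x1D33
Completed: cp=U+1D33 (starts at byte 0)
Byte[3]=D0: 2-byte lead, need 1 cont bytes. acc=0x10
Byte[4]=91: continuation. acc=(acc<<6)|0x11=0x411
Completed: cp=U+0411 (starts at byte 3)
Byte[5]=DF: 2-byte lead, need 1 cont bytes. acc=0x1F
Byte[6]=8F: continuation. acc=(acc<<6)|0x0F=0x7CF
Completed: cp=U+07CF (starts at byte 5)
Byte[7]=2E: 1-byte ASCII. cp=U+002E
Byte[8]=63: 1-byte ASCII. cp=U+0063
Byte[9]=CF: 2-byte lead, need 1 cont bytes. acc=0xF
Byte[10]=94: continuation. acc=(acc<<6)|0x14=0x3D4
Completed: cp=U+03D4 (starts at byte 9)
Byte[11]=66: 1-byte ASCII. cp=U+0066

Answer: 0 3 5 7 8 9 11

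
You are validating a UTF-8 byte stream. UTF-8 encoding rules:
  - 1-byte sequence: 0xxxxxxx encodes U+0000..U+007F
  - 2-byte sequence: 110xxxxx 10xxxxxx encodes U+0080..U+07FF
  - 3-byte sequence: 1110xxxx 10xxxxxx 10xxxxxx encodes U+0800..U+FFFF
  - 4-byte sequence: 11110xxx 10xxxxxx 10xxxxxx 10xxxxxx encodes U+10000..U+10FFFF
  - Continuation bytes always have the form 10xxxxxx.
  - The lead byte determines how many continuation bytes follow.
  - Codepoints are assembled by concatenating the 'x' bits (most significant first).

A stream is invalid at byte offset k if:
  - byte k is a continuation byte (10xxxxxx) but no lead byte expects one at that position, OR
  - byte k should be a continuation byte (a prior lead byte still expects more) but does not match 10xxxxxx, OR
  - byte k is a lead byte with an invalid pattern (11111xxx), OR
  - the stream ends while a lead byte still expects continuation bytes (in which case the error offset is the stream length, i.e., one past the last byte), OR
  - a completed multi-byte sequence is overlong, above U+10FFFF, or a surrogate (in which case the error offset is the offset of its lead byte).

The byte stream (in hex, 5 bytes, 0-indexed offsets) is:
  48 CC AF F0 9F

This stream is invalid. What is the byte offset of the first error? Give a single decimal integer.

Answer: 5

Derivation:
Byte[0]=48: 1-byte ASCII. cp=U+0048
Byte[1]=CC: 2-byte lead, need 1 cont bytes. acc=0xC
Byte[2]=AF: continuation. acc=(acc<<6)|0x2F=0x32F
Completed: cp=U+032F (starts at byte 1)
Byte[3]=F0: 4-byte lead, need 3 cont bytes. acc=0x0
Byte[4]=9F: continuation. acc=(acc<<6)|0x1F=0x1F
Byte[5]: stream ended, expected continuation. INVALID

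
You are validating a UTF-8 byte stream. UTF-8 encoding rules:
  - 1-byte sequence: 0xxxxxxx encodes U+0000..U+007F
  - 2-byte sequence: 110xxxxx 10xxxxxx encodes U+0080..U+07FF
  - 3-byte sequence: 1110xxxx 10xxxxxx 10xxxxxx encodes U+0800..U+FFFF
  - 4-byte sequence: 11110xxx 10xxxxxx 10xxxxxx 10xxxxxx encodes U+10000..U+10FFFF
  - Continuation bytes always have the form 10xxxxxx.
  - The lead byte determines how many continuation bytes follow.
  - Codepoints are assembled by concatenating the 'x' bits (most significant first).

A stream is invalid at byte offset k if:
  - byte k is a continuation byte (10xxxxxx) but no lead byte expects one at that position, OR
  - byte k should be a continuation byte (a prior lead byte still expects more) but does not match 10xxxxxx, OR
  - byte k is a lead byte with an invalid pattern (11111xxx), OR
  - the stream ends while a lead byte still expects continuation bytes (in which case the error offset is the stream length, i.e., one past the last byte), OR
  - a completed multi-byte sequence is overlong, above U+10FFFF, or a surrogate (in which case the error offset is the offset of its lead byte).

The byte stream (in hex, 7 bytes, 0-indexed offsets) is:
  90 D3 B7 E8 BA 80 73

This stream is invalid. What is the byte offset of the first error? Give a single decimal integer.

Byte[0]=90: INVALID lead byte (not 0xxx/110x/1110/11110)

Answer: 0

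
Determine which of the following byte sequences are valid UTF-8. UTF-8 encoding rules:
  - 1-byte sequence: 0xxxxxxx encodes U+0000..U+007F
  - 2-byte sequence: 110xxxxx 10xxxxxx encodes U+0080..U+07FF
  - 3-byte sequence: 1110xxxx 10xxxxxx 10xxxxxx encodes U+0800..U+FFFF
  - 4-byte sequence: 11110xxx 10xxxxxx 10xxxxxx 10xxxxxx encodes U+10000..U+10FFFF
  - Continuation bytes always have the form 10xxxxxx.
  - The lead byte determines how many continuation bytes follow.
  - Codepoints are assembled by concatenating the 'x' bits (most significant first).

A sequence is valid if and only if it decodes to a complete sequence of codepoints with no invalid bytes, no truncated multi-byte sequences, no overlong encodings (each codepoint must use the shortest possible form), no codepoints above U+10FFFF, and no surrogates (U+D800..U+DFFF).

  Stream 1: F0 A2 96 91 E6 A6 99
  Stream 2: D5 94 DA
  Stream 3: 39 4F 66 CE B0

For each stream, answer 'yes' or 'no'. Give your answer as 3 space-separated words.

Answer: yes no yes

Derivation:
Stream 1: decodes cleanly. VALID
Stream 2: error at byte offset 3. INVALID
Stream 3: decodes cleanly. VALID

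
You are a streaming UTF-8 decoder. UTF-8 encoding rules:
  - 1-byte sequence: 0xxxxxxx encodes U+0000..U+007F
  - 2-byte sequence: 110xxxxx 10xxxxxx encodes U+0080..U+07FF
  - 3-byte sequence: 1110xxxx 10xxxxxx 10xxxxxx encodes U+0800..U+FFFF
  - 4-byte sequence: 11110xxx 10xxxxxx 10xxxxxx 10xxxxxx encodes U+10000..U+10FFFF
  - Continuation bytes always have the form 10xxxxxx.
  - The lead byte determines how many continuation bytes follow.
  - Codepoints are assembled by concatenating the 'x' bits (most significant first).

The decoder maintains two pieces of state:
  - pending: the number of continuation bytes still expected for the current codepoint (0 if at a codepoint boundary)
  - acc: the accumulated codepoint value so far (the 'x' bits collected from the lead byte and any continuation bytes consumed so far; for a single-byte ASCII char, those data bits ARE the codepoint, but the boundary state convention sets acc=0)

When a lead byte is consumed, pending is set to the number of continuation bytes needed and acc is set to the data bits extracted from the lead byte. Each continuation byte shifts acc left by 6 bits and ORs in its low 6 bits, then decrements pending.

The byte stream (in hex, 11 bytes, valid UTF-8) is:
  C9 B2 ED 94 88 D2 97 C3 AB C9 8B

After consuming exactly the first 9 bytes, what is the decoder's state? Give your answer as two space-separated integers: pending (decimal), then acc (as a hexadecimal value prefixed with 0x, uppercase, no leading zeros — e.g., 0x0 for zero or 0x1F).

Answer: 0 0xEB

Derivation:
Byte[0]=C9: 2-byte lead. pending=1, acc=0x9
Byte[1]=B2: continuation. acc=(acc<<6)|0x32=0x272, pending=0
Byte[2]=ED: 3-byte lead. pending=2, acc=0xD
Byte[3]=94: continuation. acc=(acc<<6)|0x14=0x354, pending=1
Byte[4]=88: continuation. acc=(acc<<6)|0x08=0xD508, pending=0
Byte[5]=D2: 2-byte lead. pending=1, acc=0x12
Byte[6]=97: continuation. acc=(acc<<6)|0x17=0x497, pending=0
Byte[7]=C3: 2-byte lead. pending=1, acc=0x3
Byte[8]=AB: continuation. acc=(acc<<6)|0x2B=0xEB, pending=0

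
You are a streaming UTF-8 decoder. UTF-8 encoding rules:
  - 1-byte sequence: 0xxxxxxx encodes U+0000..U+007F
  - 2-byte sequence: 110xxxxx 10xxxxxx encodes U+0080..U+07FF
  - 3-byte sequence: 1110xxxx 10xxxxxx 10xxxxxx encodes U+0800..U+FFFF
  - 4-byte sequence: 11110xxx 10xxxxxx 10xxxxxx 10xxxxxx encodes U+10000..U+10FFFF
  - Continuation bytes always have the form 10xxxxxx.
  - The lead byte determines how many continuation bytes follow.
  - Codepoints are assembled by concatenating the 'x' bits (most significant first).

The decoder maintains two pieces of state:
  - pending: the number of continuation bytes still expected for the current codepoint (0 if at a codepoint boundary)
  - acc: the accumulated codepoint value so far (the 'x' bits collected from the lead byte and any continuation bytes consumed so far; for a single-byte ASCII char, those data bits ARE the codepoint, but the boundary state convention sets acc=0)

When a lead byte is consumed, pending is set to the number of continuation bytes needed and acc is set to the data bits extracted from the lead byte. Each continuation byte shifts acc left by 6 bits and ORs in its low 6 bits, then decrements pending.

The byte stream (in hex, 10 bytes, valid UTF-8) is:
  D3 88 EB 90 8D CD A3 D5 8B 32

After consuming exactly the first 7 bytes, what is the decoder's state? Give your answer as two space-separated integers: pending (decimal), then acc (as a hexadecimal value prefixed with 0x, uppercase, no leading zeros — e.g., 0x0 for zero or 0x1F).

Answer: 0 0x363

Derivation:
Byte[0]=D3: 2-byte lead. pending=1, acc=0x13
Byte[1]=88: continuation. acc=(acc<<6)|0x08=0x4C8, pending=0
Byte[2]=EB: 3-byte lead. pending=2, acc=0xB
Byte[3]=90: continuation. acc=(acc<<6)|0x10=0x2D0, pending=1
Byte[4]=8D: continuation. acc=(acc<<6)|0x0D=0xB40D, pending=0
Byte[5]=CD: 2-byte lead. pending=1, acc=0xD
Byte[6]=A3: continuation. acc=(acc<<6)|0x23=0x363, pending=0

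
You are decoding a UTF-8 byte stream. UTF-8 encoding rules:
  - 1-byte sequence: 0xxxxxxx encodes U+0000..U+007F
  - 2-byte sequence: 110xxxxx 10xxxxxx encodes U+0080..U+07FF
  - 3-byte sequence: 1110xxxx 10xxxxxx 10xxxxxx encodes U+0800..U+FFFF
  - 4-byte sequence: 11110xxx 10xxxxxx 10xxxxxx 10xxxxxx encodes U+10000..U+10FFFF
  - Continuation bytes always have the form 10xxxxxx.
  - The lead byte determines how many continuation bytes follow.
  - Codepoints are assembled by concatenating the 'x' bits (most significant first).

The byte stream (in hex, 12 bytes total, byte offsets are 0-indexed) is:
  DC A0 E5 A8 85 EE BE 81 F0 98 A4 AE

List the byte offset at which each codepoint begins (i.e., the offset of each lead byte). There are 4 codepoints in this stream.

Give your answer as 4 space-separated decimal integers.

Answer: 0 2 5 8

Derivation:
Byte[0]=DC: 2-byte lead, need 1 cont bytes. acc=0x1C
Byte[1]=A0: continuation. acc=(acc<<6)|0x20=0x720
Completed: cp=U+0720 (starts at byte 0)
Byte[2]=E5: 3-byte lead, need 2 cont bytes. acc=0x5
Byte[3]=A8: continuation. acc=(acc<<6)|0x28=0x168
Byte[4]=85: continuation. acc=(acc<<6)|0x05=0x5A05
Completed: cp=U+5A05 (starts at byte 2)
Byte[5]=EE: 3-byte lead, need 2 cont bytes. acc=0xE
Byte[6]=BE: continuation. acc=(acc<<6)|0x3E=0x3BE
Byte[7]=81: continuation. acc=(acc<<6)|0x01=0xEF81
Completed: cp=U+EF81 (starts at byte 5)
Byte[8]=F0: 4-byte lead, need 3 cont bytes. acc=0x0
Byte[9]=98: continuation. acc=(acc<<6)|0x18=0x18
Byte[10]=A4: continuation. acc=(acc<<6)|0x24=0x624
Byte[11]=AE: continuation. acc=(acc<<6)|0x2E=0x1892E
Completed: cp=U+1892E (starts at byte 8)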